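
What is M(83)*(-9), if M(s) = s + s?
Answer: -1494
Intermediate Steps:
M(s) = 2*s
M(83)*(-9) = (2*83)*(-9) = 166*(-9) = -1494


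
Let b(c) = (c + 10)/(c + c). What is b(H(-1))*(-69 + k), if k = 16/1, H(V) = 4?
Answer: -371/4 ≈ -92.750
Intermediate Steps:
k = 16 (k = 16*1 = 16)
b(c) = (10 + c)/(2*c) (b(c) = (10 + c)/((2*c)) = (10 + c)*(1/(2*c)) = (10 + c)/(2*c))
b(H(-1))*(-69 + k) = ((1/2)*(10 + 4)/4)*(-69 + 16) = ((1/2)*(1/4)*14)*(-53) = (7/4)*(-53) = -371/4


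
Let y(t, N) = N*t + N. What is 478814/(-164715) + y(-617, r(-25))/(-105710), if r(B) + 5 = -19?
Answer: -96455590/31658223 ≈ -3.0468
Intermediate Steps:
r(B) = -24 (r(B) = -5 - 19 = -24)
y(t, N) = N + N*t
478814/(-164715) + y(-617, r(-25))/(-105710) = 478814/(-164715) - 24*(1 - 617)/(-105710) = 478814*(-1/164715) - 24*(-616)*(-1/105710) = -478814/164715 + 14784*(-1/105710) = -478814/164715 - 672/4805 = -96455590/31658223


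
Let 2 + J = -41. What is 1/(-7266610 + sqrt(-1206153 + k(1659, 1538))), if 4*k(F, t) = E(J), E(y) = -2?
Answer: -14533220/105607244196507 - I*sqrt(4824614)/105607244196507 ≈ -1.3762e-7 - 2.0799e-11*I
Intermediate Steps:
J = -43 (J = -2 - 41 = -43)
k(F, t) = -1/2 (k(F, t) = (1/4)*(-2) = -1/2)
1/(-7266610 + sqrt(-1206153 + k(1659, 1538))) = 1/(-7266610 + sqrt(-1206153 - 1/2)) = 1/(-7266610 + sqrt(-2412307/2)) = 1/(-7266610 + I*sqrt(4824614)/2)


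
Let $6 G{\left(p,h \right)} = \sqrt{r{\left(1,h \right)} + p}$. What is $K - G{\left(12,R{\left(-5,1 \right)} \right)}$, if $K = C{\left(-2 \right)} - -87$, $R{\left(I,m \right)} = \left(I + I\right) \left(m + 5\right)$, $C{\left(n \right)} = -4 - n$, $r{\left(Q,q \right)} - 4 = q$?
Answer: $85 - \frac{i \sqrt{11}}{3} \approx 85.0 - 1.1055 i$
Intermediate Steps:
$r{\left(Q,q \right)} = 4 + q$
$R{\left(I,m \right)} = 2 I \left(5 + m\right)$
$G{\left(p,h \right)} = \frac{\sqrt{4 + h + p}}{6}$ ($G{\left(p,h \right)} = \frac{\sqrt{\left(4 + h\right) + p}}{6} = \frac{\sqrt{4 + h + p}}{6}$)
$K = 85$ ($K = \left(-4 - -2\right) - -87 = \left(-4 + 2\right) + 87 = -2 + 87 = 85$)
$K - G{\left(12,R{\left(-5,1 \right)} \right)} = 85 - \frac{\sqrt{4 + 2 \left(-5\right) \left(5 + 1\right) + 12}}{6} = 85 - \frac{\sqrt{4 + 2 \left(-5\right) 6 + 12}}{6} = 85 - \frac{\sqrt{4 - 60 + 12}}{6} = 85 - \frac{\sqrt{-44}}{6} = 85 - \frac{2 i \sqrt{11}}{6} = 85 - \frac{i \sqrt{11}}{3}$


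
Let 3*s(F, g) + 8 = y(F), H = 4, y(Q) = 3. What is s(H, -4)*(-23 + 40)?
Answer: -85/3 ≈ -28.333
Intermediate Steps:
s(F, g) = -5/3 (s(F, g) = -8/3 + (⅓)*3 = -8/3 + 1 = -5/3)
s(H, -4)*(-23 + 40) = -5*(-23 + 40)/3 = -5/3*17 = -85/3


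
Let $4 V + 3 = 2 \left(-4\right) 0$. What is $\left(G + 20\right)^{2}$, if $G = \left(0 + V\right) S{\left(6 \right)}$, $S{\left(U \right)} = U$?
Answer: $\frac{961}{4} \approx 240.25$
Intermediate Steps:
$V = - \frac{3}{4}$ ($V = - \frac{3}{4} + \frac{2 \left(-4\right) 0}{4} = - \frac{3}{4} + \frac{\left(-8\right) 0}{4} = - \frac{3}{4} + \frac{1}{4} \cdot 0 = - \frac{3}{4} + 0 = - \frac{3}{4} \approx -0.75$)
$G = - \frac{9}{2}$ ($G = \left(0 - \frac{3}{4}\right) 6 = \left(- \frac{3}{4}\right) 6 = - \frac{9}{2} \approx -4.5$)
$\left(G + 20\right)^{2} = \left(- \frac{9}{2} + 20\right)^{2} = \left(\frac{31}{2}\right)^{2} = \frac{961}{4}$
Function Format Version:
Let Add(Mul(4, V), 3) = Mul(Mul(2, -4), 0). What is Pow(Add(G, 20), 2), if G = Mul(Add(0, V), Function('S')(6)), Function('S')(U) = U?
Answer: Rational(961, 4) ≈ 240.25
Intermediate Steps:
V = Rational(-3, 4) (V = Add(Rational(-3, 4), Mul(Rational(1, 4), Mul(Mul(2, -4), 0))) = Add(Rational(-3, 4), Mul(Rational(1, 4), Mul(-8, 0))) = Add(Rational(-3, 4), Mul(Rational(1, 4), 0)) = Add(Rational(-3, 4), 0) = Rational(-3, 4) ≈ -0.75000)
G = Rational(-9, 2) (G = Mul(Add(0, Rational(-3, 4)), 6) = Mul(Rational(-3, 4), 6) = Rational(-9, 2) ≈ -4.5000)
Pow(Add(G, 20), 2) = Pow(Add(Rational(-9, 2), 20), 2) = Pow(Rational(31, 2), 2) = Rational(961, 4)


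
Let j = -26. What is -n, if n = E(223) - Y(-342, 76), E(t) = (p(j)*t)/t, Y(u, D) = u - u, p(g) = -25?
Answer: 25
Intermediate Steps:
Y(u, D) = 0
E(t) = -25 (E(t) = (-25*t)/t = -25)
n = -25 (n = -25 - 1*0 = -25 + 0 = -25)
-n = -1*(-25) = 25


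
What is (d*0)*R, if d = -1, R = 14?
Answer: 0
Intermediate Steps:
(d*0)*R = -1*0*14 = 0*14 = 0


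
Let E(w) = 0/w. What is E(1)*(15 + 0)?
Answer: 0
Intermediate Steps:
E(w) = 0
E(1)*(15 + 0) = 0*(15 + 0) = 0*15 = 0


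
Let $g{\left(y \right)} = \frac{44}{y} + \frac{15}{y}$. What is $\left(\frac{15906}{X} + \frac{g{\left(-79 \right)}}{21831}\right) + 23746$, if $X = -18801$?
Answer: $\frac{85548845003789}{3602791761} \approx 23745.0$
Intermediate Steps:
$g{\left(y \right)} = \frac{59}{y}$
$\left(\frac{15906}{X} + \frac{g{\left(-79 \right)}}{21831}\right) + 23746 = \left(\frac{15906}{-18801} + \frac{59 \frac{1}{-79}}{21831}\right) + 23746 = \left(15906 \left(- \frac{1}{18801}\right) + 59 \left(- \frac{1}{79}\right) \frac{1}{21831}\right) + 23746 = \left(- \frac{5302}{6267} - \frac{59}{1724649}\right) + 23746 = - \frac{3048152917}{3602791761} + 23746 = \frac{85548845003789}{3602791761}$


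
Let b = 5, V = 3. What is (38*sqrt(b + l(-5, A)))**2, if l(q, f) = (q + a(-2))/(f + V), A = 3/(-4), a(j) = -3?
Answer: 18772/9 ≈ 2085.8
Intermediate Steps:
A = -3/4 (A = 3*(-1/4) = -3/4 ≈ -0.75000)
l(q, f) = (-3 + q)/(3 + f) (l(q, f) = (q - 3)/(f + 3) = (-3 + q)/(3 + f))
(38*sqrt(b + l(-5, A)))**2 = (38*sqrt(5 + (-3 - 5)/(3 - 3/4)))**2 = (38*sqrt(5 - 8/(9/4)))**2 = (38*sqrt(5 + (4/9)*(-8)))**2 = (38*sqrt(5 - 32/9))**2 = (38*sqrt(13/9))**2 = (38*(sqrt(13)/3))**2 = (38*sqrt(13)/3)**2 = 18772/9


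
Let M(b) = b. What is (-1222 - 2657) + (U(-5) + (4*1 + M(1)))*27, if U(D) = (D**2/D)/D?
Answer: -3717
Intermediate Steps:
U(D) = 1 (U(D) = D/D = 1)
(-1222 - 2657) + (U(-5) + (4*1 + M(1)))*27 = (-1222 - 2657) + (1 + (4*1 + 1))*27 = -3879 + (1 + (4 + 1))*27 = -3879 + (1 + 5)*27 = -3879 + 6*27 = -3879 + 162 = -3717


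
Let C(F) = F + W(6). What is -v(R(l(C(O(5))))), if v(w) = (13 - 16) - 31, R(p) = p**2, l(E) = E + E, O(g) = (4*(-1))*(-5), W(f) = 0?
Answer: 34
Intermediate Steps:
O(g) = 20 (O(g) = -4*(-5) = 20)
C(F) = F (C(F) = F + 0 = F)
l(E) = 2*E
v(w) = -34 (v(w) = -3 - 31 = -34)
-v(R(l(C(O(5))))) = -1*(-34) = 34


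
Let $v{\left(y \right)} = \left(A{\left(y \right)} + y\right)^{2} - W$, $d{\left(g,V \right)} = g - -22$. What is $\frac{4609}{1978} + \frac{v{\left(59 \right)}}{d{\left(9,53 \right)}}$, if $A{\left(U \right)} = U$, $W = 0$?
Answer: $\frac{27684551}{61318} \approx 451.49$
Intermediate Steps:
$d{\left(g,V \right)} = 22 + g$ ($d{\left(g,V \right)} = g + 22 = 22 + g$)
$v{\left(y \right)} = 4 y^{2}$ ($v{\left(y \right)} = \left(y + y\right)^{2} - 0 = \left(2 y\right)^{2} + 0 = 4 y^{2} + 0 = 4 y^{2}$)
$\frac{4609}{1978} + \frac{v{\left(59 \right)}}{d{\left(9,53 \right)}} = \frac{4609}{1978} + \frac{4 \cdot 59^{2}}{22 + 9} = 4609 \cdot \frac{1}{1978} + \frac{4 \cdot 3481}{31} = \frac{4609}{1978} + 13924 \cdot \frac{1}{31} = \frac{4609}{1978} + \frac{13924}{31} = \frac{27684551}{61318}$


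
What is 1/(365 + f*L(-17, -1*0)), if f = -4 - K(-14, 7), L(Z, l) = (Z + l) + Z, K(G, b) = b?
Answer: 1/739 ≈ 0.0013532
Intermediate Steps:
L(Z, l) = l + 2*Z
f = -11 (f = -4 - 1*7 = -4 - 7 = -11)
1/(365 + f*L(-17, -1*0)) = 1/(365 - 11*(-1*0 + 2*(-17))) = 1/(365 - 11*(0 - 34)) = 1/(365 - 11*(-34)) = 1/(365 + 374) = 1/739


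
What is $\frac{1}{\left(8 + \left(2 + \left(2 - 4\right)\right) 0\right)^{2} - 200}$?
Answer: $- \frac{1}{136} \approx -0.0073529$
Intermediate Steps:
$\frac{1}{\left(8 + \left(2 + \left(2 - 4\right)\right) 0\right)^{2} - 200} = \frac{1}{\left(8 + \left(2 - 2\right) 0\right)^{2} + \left(-378 + 178\right)} = \frac{1}{\left(8 + 0 \cdot 0\right)^{2} - 200} = \frac{1}{\left(8 + 0\right)^{2} - 200} = \frac{1}{8^{2} - 200} = \frac{1}{64 - 200} = \frac{1}{-136} = - \frac{1}{136}$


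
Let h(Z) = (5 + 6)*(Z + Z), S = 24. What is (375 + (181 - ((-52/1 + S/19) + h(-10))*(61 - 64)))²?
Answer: 23697424/361 ≈ 65644.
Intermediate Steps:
h(Z) = 22*Z (h(Z) = 11*(2*Z) = 22*Z)
(375 + (181 - ((-52/1 + S/19) + h(-10))*(61 - 64)))² = (375 + (181 - ((-52/1 + 24/19) + 22*(-10))*(61 - 64)))² = (375 + (181 - ((-52*1 + 24*(1/19)) - 220)*(-3)))² = (375 + (181 - ((-52 + 24/19) - 220)*(-3)))² = (375 + (181 - (-964/19 - 220)*(-3)))² = (375 + (181 - (-5144)*(-3)/19))² = (375 + (181 - 1*15432/19))² = (375 + (181 - 15432/19))² = (375 - 11993/19)² = (-4868/19)² = 23697424/361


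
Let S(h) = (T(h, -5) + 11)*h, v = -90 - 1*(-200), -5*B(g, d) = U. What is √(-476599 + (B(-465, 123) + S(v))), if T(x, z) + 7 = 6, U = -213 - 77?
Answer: I*√475441 ≈ 689.52*I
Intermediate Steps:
U = -290
T(x, z) = -1 (T(x, z) = -7 + 6 = -1)
B(g, d) = 58 (B(g, d) = -⅕*(-290) = 58)
v = 110 (v = -90 + 200 = 110)
S(h) = 10*h (S(h) = (-1 + 11)*h = 10*h)
√(-476599 + (B(-465, 123) + S(v))) = √(-476599 + (58 + 10*110)) = √(-476599 + (58 + 1100)) = √(-476599 + 1158) = √(-475441) = I*√475441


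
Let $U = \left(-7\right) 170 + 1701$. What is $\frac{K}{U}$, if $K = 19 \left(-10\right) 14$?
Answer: $- \frac{380}{73} \approx -5.2055$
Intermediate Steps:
$U = 511$ ($U = -1190 + 1701 = 511$)
$K = -2660$ ($K = \left(-190\right) 14 = -2660$)
$\frac{K}{U} = - \frac{2660}{511} = \left(-2660\right) \frac{1}{511} = - \frac{380}{73}$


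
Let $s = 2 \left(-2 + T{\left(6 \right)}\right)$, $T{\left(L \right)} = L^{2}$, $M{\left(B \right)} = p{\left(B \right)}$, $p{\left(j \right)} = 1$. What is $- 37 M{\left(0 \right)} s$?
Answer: $-2516$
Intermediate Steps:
$M{\left(B \right)} = 1$
$s = 68$ ($s = 2 \left(-2 + 6^{2}\right) = 2 \left(-2 + 36\right) = 2 \cdot 34 = 68$)
$- 37 M{\left(0 \right)} s = \left(-37\right) 1 \cdot 68 = \left(-37\right) 68 = -2516$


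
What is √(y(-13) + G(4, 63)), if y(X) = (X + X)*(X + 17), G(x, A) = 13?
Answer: I*√91 ≈ 9.5394*I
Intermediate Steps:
y(X) = 2*X*(17 + X) (y(X) = (2*X)*(17 + X) = 2*X*(17 + X))
√(y(-13) + G(4, 63)) = √(2*(-13)*(17 - 13) + 13) = √(2*(-13)*4 + 13) = √(-104 + 13) = √(-91) = I*√91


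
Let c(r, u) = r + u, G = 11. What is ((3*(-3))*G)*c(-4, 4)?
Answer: 0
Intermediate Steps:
((3*(-3))*G)*c(-4, 4) = ((3*(-3))*11)*(-4 + 4) = -9*11*0 = -99*0 = 0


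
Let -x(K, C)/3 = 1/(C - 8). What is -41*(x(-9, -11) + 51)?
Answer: -39852/19 ≈ -2097.5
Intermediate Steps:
x(K, C) = -3/(-8 + C) (x(K, C) = -3/(C - 8) = -3/(-8 + C))
-41*(x(-9, -11) + 51) = -41*(-3/(-8 - 11) + 51) = -41*(-3/(-19) + 51) = -41*(-3*(-1/19) + 51) = -41*(3/19 + 51) = -41*972/19 = -39852/19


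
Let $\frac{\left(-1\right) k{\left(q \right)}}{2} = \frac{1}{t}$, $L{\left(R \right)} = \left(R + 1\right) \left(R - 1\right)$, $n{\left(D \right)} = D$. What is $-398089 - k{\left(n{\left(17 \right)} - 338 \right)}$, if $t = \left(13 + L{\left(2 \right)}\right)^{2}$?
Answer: $- \frac{50955391}{128} \approx -3.9809 \cdot 10^{5}$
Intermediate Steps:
$L{\left(R \right)} = \left(1 + R\right) \left(-1 + R\right)$
$t = 256$ ($t = \left(13 - \left(1 - 2^{2}\right)\right)^{2} = \left(13 + \left(-1 + 4\right)\right)^{2} = \left(13 + 3\right)^{2} = 16^{2} = 256$)
$k{\left(q \right)} = - \frac{1}{128}$ ($k{\left(q \right)} = - \frac{2}{256} = \left(-2\right) \frac{1}{256} = - \frac{1}{128}$)
$-398089 - k{\left(n{\left(17 \right)} - 338 \right)} = -398089 - - \frac{1}{128} = -398089 + \frac{1}{128} = - \frac{50955391}{128}$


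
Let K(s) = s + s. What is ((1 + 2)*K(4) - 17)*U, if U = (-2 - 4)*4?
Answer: -168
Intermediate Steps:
K(s) = 2*s
U = -24 (U = -6*4 = -24)
((1 + 2)*K(4) - 17)*U = ((1 + 2)*(2*4) - 17)*(-24) = (3*8 - 17)*(-24) = (24 - 17)*(-24) = 7*(-24) = -168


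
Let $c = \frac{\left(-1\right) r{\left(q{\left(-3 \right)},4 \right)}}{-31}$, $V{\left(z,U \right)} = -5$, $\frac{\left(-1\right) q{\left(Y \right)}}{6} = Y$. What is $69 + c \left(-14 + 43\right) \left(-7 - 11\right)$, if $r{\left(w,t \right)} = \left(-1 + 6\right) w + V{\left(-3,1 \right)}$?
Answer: $- \frac{42231}{31} \approx -1362.3$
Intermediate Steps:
$q{\left(Y \right)} = - 6 Y$
$r{\left(w,t \right)} = -5 + 5 w$ ($r{\left(w,t \right)} = \left(-1 + 6\right) w - 5 = 5 w - 5 = -5 + 5 w$)
$c = \frac{85}{31}$ ($c = \frac{\left(-1\right) \left(-5 + 5 \left(\left(-6\right) \left(-3\right)\right)\right)}{-31} = - (-5 + 5 \cdot 18) \left(- \frac{1}{31}\right) = - (-5 + 90) \left(- \frac{1}{31}\right) = \left(-1\right) 85 \left(- \frac{1}{31}\right) = \left(-85\right) \left(- \frac{1}{31}\right) = \frac{85}{31} \approx 2.7419$)
$69 + c \left(-14 + 43\right) \left(-7 - 11\right) = 69 + \frac{85 \left(-14 + 43\right) \left(-7 - 11\right)}{31} = 69 + \frac{85 \cdot 29 \left(-18\right)}{31} = 69 + \frac{85}{31} \left(-522\right) = 69 - \frac{44370}{31} = - \frac{42231}{31}$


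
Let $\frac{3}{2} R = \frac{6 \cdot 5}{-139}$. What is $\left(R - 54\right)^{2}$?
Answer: $\frac{56640676}{19321} \approx 2931.6$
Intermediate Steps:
$R = - \frac{20}{139}$ ($R = \frac{2 \frac{6 \cdot 5}{-139}}{3} = \frac{2 \cdot 30 \left(- \frac{1}{139}\right)}{3} = \frac{2}{3} \left(- \frac{30}{139}\right) = - \frac{20}{139} \approx -0.14388$)
$\left(R - 54\right)^{2} = \left(- \frac{20}{139} - 54\right)^{2} = \left(- \frac{7526}{139}\right)^{2} = \frac{56640676}{19321}$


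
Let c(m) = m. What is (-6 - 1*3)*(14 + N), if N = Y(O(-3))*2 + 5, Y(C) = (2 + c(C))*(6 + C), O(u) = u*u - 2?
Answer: -2277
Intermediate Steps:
O(u) = -2 + u**2 (O(u) = u**2 - 2 = -2 + u**2)
Y(C) = (2 + C)*(6 + C)
N = 239 (N = (12 + (-2 + (-3)**2)**2 + 8*(-2 + (-3)**2))*2 + 5 = (12 + (-2 + 9)**2 + 8*(-2 + 9))*2 + 5 = (12 + 7**2 + 8*7)*2 + 5 = (12 + 49 + 56)*2 + 5 = 117*2 + 5 = 234 + 5 = 239)
(-6 - 1*3)*(14 + N) = (-6 - 1*3)*(14 + 239) = (-6 - 3)*253 = -9*253 = -2277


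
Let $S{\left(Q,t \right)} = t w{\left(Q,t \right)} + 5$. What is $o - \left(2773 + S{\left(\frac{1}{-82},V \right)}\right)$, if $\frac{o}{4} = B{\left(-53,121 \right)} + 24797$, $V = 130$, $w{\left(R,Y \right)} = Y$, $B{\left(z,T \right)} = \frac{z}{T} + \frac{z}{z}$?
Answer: $\frac{9620982}{121} \approx 79512.0$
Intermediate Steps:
$B{\left(z,T \right)} = 1 + \frac{z}{T}$ ($B{\left(z,T \right)} = \frac{z}{T} + 1 = 1 + \frac{z}{T}$)
$S{\left(Q,t \right)} = 5 + t^{2}$ ($S{\left(Q,t \right)} = t t + 5 = t^{2} + 5 = 5 + t^{2}$)
$o = \frac{12002020}{121}$ ($o = 4 \left(\frac{121 - 53}{121} + 24797\right) = 4 \left(\frac{1}{121} \cdot 68 + 24797\right) = 4 \left(\frac{68}{121} + 24797\right) = 4 \cdot \frac{3000505}{121} = \frac{12002020}{121} \approx 99190.0$)
$o - \left(2773 + S{\left(\frac{1}{-82},V \right)}\right) = \frac{12002020}{121} - 19678 = \frac{9620982}{121}$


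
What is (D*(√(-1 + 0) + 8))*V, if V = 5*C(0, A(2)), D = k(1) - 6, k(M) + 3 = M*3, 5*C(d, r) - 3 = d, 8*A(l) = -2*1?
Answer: -144 - 18*I ≈ -144.0 - 18.0*I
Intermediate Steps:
A(l) = -¼ (A(l) = (-2*1)/8 = (⅛)*(-2) = -¼)
C(d, r) = ⅗ + d/5
k(M) = -3 + 3*M (k(M) = -3 + M*3 = -3 + 3*M)
D = -6 (D = (-3 + 3*1) - 6 = (-3 + 3) - 6 = 0 - 6 = -6)
V = 3 (V = 5*(⅗ + (⅕)*0) = 5*(⅗ + 0) = 5*(⅗) = 3)
(D*(√(-1 + 0) + 8))*V = -6*(√(-1 + 0) + 8)*3 = -6*(√(-1) + 8)*3 = -6*(I + 8)*3 = -6*(8 + I)*3 = (-48 - 6*I)*3 = -144 - 18*I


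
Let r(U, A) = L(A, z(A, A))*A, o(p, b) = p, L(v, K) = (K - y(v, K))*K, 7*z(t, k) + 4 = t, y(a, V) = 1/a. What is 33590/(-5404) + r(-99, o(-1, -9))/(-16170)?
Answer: -190102991/30583938 ≈ -6.2158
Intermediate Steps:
z(t, k) = -4/7 + t/7
L(v, K) = K*(K - 1/v) (L(v, K) = (K - 1/v)*K = K*(K - 1/v))
r(U, A) = A*((-4/7 + A/7)**2 - (-4/7 + A/7)/A) (r(U, A) = ((-4/7 + A/7)**2 - (-4/7 + A/7)/A)*A = A*((-4/7 + A/7)**2 - (-4/7 + A/7)/A))
33590/(-5404) + r(-99, o(-1, -9))/(-16170) = 33590/(-5404) + ((-7 - (-4 - 1))*(-4 - 1)/49)/(-16170) = 33590*(-1/5404) + ((1/49)*(-7 - 1*(-5))*(-5))*(-1/16170) = -16795/2702 + ((1/49)*(-7 + 5)*(-5))*(-1/16170) = -16795/2702 + ((1/49)*(-2)*(-5))*(-1/16170) = -16795/2702 + (10/49)*(-1/16170) = -16795/2702 - 1/79233 = -190102991/30583938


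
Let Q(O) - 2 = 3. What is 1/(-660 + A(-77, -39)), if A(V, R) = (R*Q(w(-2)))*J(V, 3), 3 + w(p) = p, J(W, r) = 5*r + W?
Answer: 1/11430 ≈ 8.7489e-5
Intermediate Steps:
J(W, r) = W + 5*r
w(p) = -3 + p
Q(O) = 5 (Q(O) = 2 + 3 = 5)
A(V, R) = 5*R*(15 + V) (A(V, R) = (R*5)*(V + 5*3) = (5*R)*(V + 15) = (5*R)*(15 + V) = 5*R*(15 + V))
1/(-660 + A(-77, -39)) = 1/(-660 + 5*(-39)*(15 - 77)) = 1/(-660 + 5*(-39)*(-62)) = 1/(-660 + 12090) = 1/11430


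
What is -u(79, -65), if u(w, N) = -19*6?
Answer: 114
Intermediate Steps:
u(w, N) = -114
-u(79, -65) = -1*(-114) = 114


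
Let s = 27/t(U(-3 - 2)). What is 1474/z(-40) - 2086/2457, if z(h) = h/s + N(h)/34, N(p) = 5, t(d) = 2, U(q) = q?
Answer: -43247242/82485 ≈ -524.30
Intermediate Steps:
s = 27/2 ≈ 13.500
z(h) = 5/34 + 2*h/27 (z(h) = h/(27/2) + 5/34 = h*(2/27) + 5*(1/34) = 2*h/27 + 5/34 = 5/34 + 2*h/27)
1474/z(-40) - 2086/2457 = 1474/(5/34 + (2/27)*(-40)) - 2086/2457 = 1474/(5/34 - 80/27) - 2086*1/2457 = 1474/(-2585/918) - 298/351 = 1474*(-918/2585) - 298/351 = -123012/235 - 298/351 = -43247242/82485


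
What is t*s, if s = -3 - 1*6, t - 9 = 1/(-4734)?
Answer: -42605/526 ≈ -80.998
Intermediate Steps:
t = 42605/4734 (t = 9 + 1/(-4734) = 9 - 1/4734 = 42605/4734 ≈ 8.9998)
s = -9 (s = -3 - 6 = -9)
t*s = (42605/4734)*(-9) = -42605/526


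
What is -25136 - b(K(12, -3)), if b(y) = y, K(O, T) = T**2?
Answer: -25145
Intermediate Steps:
-25136 - b(K(12, -3)) = -25136 - 1*(-3)**2 = -25136 - 1*9 = -25136 - 9 = -25145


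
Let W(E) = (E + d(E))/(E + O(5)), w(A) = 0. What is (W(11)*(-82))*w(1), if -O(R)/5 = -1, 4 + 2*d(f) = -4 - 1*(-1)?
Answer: 0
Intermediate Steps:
d(f) = -7/2 (d(f) = -2 + (-4 - 1*(-1))/2 = -2 + (-4 + 1)/2 = -2 + (1/2)*(-3) = -2 - 3/2 = -7/2)
O(R) = 5 (O(R) = -5*(-1) = 5)
W(E) = (-7/2 + E)/(5 + E) (W(E) = (E - 7/2)/(E + 5) = (-7/2 + E)/(5 + E))
(W(11)*(-82))*w(1) = (((-7/2 + 11)/(5 + 11))*(-82))*0 = (((15/2)/16)*(-82))*0 = (((1/16)*(15/2))*(-82))*0 = ((15/32)*(-82))*0 = -615/16*0 = 0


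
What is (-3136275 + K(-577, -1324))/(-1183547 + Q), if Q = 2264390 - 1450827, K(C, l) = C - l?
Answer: 130647/15416 ≈ 8.4748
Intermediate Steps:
Q = 813563
(-3136275 + K(-577, -1324))/(-1183547 + Q) = (-3136275 + (-577 - 1*(-1324)))/(-1183547 + 813563) = (-3136275 + (-577 + 1324))/(-369984) = (-3136275 + 747)*(-1/369984) = -3135528*(-1/369984) = 130647/15416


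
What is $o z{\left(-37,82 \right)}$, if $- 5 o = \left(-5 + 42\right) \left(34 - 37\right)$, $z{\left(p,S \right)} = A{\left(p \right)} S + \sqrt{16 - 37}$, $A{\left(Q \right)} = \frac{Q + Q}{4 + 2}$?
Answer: $- \frac{112258}{5} + \frac{111 i \sqrt{21}}{5} \approx -22452.0 + 101.73 i$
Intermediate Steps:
$A{\left(Q \right)} = \frac{Q}{3}$ ($A{\left(Q \right)} = \frac{2 Q}{6} = 2 Q \frac{1}{6} = \frac{Q}{3}$)
$z{\left(p,S \right)} = i \sqrt{21} + \frac{S p}{3}$ ($z{\left(p,S \right)} = \frac{p}{3} S + \sqrt{16 - 37} = \frac{S p}{3} + \sqrt{-21} = \frac{S p}{3} + i \sqrt{21} = i \sqrt{21} + \frac{S p}{3}$)
$o = \frac{111}{5}$ ($o = - \frac{\left(-5 + 42\right) \left(34 - 37\right)}{5} = - \frac{37 \left(-3\right)}{5} = \left(- \frac{1}{5}\right) \left(-111\right) = \frac{111}{5} \approx 22.2$)
$o z{\left(-37,82 \right)} = \frac{111 \left(i \sqrt{21} + \frac{1}{3} \cdot 82 \left(-37\right)\right)}{5} = \frac{111 \left(i \sqrt{21} - \frac{3034}{3}\right)}{5} = \frac{111 \left(- \frac{3034}{3} + i \sqrt{21}\right)}{5} = - \frac{112258}{5} + \frac{111 i \sqrt{21}}{5}$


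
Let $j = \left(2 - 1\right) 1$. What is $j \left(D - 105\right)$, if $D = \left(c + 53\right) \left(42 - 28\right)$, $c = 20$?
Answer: $917$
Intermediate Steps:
$j = 1$ ($j = 1 \cdot 1 = 1$)
$D = 1022$ ($D = \left(20 + 53\right) \left(42 - 28\right) = 73 \cdot 14 = 1022$)
$j \left(D - 105\right) = 1 \left(1022 - 105\right) = 1 \cdot 917 = 917$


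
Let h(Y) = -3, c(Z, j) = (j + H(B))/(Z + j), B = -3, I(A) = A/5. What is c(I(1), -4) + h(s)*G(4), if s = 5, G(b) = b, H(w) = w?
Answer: -193/19 ≈ -10.158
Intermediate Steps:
I(A) = A/5 (I(A) = A*(1/5) = A/5)
c(Z, j) = (-3 + j)/(Z + j) (c(Z, j) = (j - 3)/(Z + j) = (-3 + j)/(Z + j))
c(I(1), -4) + h(s)*G(4) = (-3 - 4)/((1/5)*1 - 4) - 3*4 = -7/(1/5 - 4) - 12 = -7/(-19/5) - 12 = -5/19*(-7) - 12 = 35/19 - 12 = -193/19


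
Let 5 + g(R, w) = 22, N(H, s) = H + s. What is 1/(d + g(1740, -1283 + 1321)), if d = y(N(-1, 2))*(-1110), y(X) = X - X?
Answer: 1/17 ≈ 0.058824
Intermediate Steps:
y(X) = 0
g(R, w) = 17 (g(R, w) = -5 + 22 = 17)
d = 0 (d = 0*(-1110) = 0)
1/(d + g(1740, -1283 + 1321)) = 1/(0 + 17) = 1/17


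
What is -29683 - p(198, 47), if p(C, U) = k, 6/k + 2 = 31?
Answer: -860813/29 ≈ -29683.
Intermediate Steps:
k = 6/29 (k = 6/(-2 + 31) = 6/29 ≈ 0.20690)
p(C, U) = 6/29
-29683 - p(198, 47) = -29683 - 1*6/29 = -29683 - 6/29 = -860813/29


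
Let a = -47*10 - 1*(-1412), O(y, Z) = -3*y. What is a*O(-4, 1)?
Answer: 11304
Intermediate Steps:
a = 942 (a = -470 + 1412 = 942)
a*O(-4, 1) = 942*(-3*(-4)) = 942*12 = 11304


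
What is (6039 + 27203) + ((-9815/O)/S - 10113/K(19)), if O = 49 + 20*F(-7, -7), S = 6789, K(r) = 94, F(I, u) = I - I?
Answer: 1036116671125/31270134 ≈ 33134.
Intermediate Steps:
F(I, u) = 0
O = 49 (O = 49 + 20*0 = 49 + 0 = 49)
(6039 + 27203) + ((-9815/O)/S - 10113/K(19)) = (6039 + 27203) + (-9815/49/6789 - 10113/94) = 33242 + (-9815*1/49*(1/6789) - 10113*1/94) = 33242 + (-9815/49*1/6789 - 10113/94) = 33242 + (-9815/332661 - 10113/94) = 33242 - 3365123303/31270134 = 1036116671125/31270134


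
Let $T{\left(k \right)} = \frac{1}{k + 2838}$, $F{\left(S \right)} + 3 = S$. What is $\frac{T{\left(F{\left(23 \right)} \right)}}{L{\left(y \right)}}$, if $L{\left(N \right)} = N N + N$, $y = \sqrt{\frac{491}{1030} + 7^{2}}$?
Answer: $\frac{515}{71351399} - \frac{515 \sqrt{52489830}}{3636138644439} \approx 6.1917 \cdot 10^{-6}$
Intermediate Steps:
$F{\left(S \right)} = -3 + S$
$T{\left(k \right)} = \frac{1}{2838 + k}$
$y = \frac{\sqrt{52489830}}{1030}$ ($y = \sqrt{491 \cdot \frac{1}{1030} + 49} = \sqrt{\frac{491}{1030} + 49} = \sqrt{\frac{50961}{1030}} = \frac{\sqrt{52489830}}{1030} \approx 7.034$)
$L{\left(N \right)} = N + N^{2}$ ($L{\left(N \right)} = N^{2} + N = N + N^{2}$)
$\frac{T{\left(F{\left(23 \right)} \right)}}{L{\left(y \right)}} = \frac{1}{\left(2838 + \left(-3 + 23\right)\right) \frac{\sqrt{52489830}}{1030} \left(1 + \frac{\sqrt{52489830}}{1030}\right)} = \frac{1}{\left(2838 + 20\right) \frac{\sqrt{52489830} \left(1 + \frac{\sqrt{52489830}}{1030}\right)}{1030}} = \frac{\frac{1}{50961} \sqrt{52489830} \frac{1}{1 + \frac{\sqrt{52489830}}{1030}}}{2858} = \frac{\sqrt{52489830}}{145646538 \left(1 + \frac{\sqrt{52489830}}{1030}\right)}$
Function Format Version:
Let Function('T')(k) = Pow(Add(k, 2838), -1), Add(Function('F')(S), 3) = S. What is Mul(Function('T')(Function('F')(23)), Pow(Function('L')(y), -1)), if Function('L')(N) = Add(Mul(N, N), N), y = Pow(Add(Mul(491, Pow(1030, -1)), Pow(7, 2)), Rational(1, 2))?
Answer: Add(Rational(515, 71351399), Mul(Rational(-515, 3636138644439), Pow(52489830, Rational(1, 2)))) ≈ 6.1917e-6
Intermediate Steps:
Function('F')(S) = Add(-3, S)
Function('T')(k) = Pow(Add(2838, k), -1)
y = Mul(Rational(1, 1030), Pow(52489830, Rational(1, 2))) (y = Pow(Add(Mul(491, Rational(1, 1030)), 49), Rational(1, 2)) = Pow(Add(Rational(491, 1030), 49), Rational(1, 2)) = Pow(Rational(50961, 1030), Rational(1, 2)) = Mul(Rational(1, 1030), Pow(52489830, Rational(1, 2))) ≈ 7.0340)
Function('L')(N) = Add(N, Pow(N, 2)) (Function('L')(N) = Add(Pow(N, 2), N) = Add(N, Pow(N, 2)))
Mul(Function('T')(Function('F')(23)), Pow(Function('L')(y), -1)) = Mul(Pow(Add(2838, Add(-3, 23)), -1), Pow(Mul(Mul(Rational(1, 1030), Pow(52489830, Rational(1, 2))), Add(1, Mul(Rational(1, 1030), Pow(52489830, Rational(1, 2))))), -1)) = Mul(Pow(Add(2838, 20), -1), Pow(Mul(Rational(1, 1030), Pow(52489830, Rational(1, 2)), Add(1, Mul(Rational(1, 1030), Pow(52489830, Rational(1, 2))))), -1)) = Mul(Pow(2858, -1), Mul(Rational(1, 50961), Pow(52489830, Rational(1, 2)), Pow(Add(1, Mul(Rational(1, 1030), Pow(52489830, Rational(1, 2)))), -1))) = Mul(Rational(1, 2858), Mul(Rational(1, 50961), Pow(52489830, Rational(1, 2)), Pow(Add(1, Mul(Rational(1, 1030), Pow(52489830, Rational(1, 2)))), -1))) = Mul(Rational(1, 145646538), Pow(52489830, Rational(1, 2)), Pow(Add(1, Mul(Rational(1, 1030), Pow(52489830, Rational(1, 2)))), -1))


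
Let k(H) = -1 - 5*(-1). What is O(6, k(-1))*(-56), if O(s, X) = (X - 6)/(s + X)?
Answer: 56/5 ≈ 11.200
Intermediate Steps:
k(H) = 4 (k(H) = -1 + 5 = 4)
O(s, X) = (-6 + X)/(X + s)
O(6, k(-1))*(-56) = ((-6 + 4)/(4 + 6))*(-56) = (-2/10)*(-56) = ((⅒)*(-2))*(-56) = -⅕*(-56) = 56/5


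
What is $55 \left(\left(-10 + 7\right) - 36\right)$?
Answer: $-2145$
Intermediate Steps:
$55 \left(\left(-10 + 7\right) - 36\right) = 55 \left(-3 - 36\right) = 55 \left(-39\right) = -2145$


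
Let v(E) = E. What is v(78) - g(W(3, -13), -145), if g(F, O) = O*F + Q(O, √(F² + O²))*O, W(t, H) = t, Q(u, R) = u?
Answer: -20512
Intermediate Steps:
g(F, O) = O² + F*O (g(F, O) = O*F + O*O = F*O + O² = O² + F*O)
v(78) - g(W(3, -13), -145) = 78 - (-145)*(3 - 145) = 78 - (-145)*(-142) = 78 - 1*20590 = 78 - 20590 = -20512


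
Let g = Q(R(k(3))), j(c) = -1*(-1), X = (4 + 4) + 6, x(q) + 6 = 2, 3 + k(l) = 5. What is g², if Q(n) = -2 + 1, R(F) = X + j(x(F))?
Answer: 1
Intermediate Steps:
k(l) = 2 (k(l) = -3 + 5 = 2)
x(q) = -4 (x(q) = -6 + 2 = -4)
X = 14 (X = 8 + 6 = 14)
j(c) = 1
R(F) = 15 (R(F) = 14 + 1 = 15)
Q(n) = -1
g = -1
g² = (-1)² = 1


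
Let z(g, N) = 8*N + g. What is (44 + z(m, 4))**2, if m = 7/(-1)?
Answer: 4761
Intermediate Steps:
m = -7 (m = 7*(-1) = -7)
z(g, N) = g + 8*N
(44 + z(m, 4))**2 = (44 + (-7 + 8*4))**2 = (44 + (-7 + 32))**2 = (44 + 25)**2 = 69**2 = 4761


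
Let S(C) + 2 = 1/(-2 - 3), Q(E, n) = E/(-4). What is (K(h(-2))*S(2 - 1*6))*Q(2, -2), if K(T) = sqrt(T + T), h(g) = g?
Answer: 11*I/5 ≈ 2.2*I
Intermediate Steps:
Q(E, n) = -E/4
K(T) = sqrt(2)*sqrt(T) (K(T) = sqrt(2*T) = sqrt(2)*sqrt(T))
S(C) = -11/5 (S(C) = -2 + 1/(-2 - 3) = -2 + 1/(-5) = -2 - 1/5 = -11/5)
(K(h(-2))*S(2 - 1*6))*Q(2, -2) = ((sqrt(2)*sqrt(-2))*(-11/5))*(-1/4*2) = ((sqrt(2)*(I*sqrt(2)))*(-11/5))*(-1/2) = ((2*I)*(-11/5))*(-1/2) = -22*I/5*(-1/2) = 11*I/5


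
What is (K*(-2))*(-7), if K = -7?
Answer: -98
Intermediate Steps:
(K*(-2))*(-7) = -7*(-2)*(-7) = 14*(-7) = -98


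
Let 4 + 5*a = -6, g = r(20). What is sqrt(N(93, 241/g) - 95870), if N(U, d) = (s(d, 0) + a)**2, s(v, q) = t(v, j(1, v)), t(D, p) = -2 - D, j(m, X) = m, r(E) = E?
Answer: I*sqrt(38244959)/20 ≈ 309.21*I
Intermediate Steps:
g = 20
a = -2 (a = -4/5 + (1/5)*(-6) = -4/5 - 6/5 = -2)
s(v, q) = -2 - v
N(U, d) = (-4 - d)**2 (N(U, d) = ((-2 - d) - 2)**2 = (-4 - d)**2)
sqrt(N(93, 241/g) - 95870) = sqrt((4 + 241/20)**2 - 95870) = sqrt((321/20)**2 - 95870) = sqrt(103041/400 - 95870) = sqrt(-38244959/400) = I*sqrt(38244959)/20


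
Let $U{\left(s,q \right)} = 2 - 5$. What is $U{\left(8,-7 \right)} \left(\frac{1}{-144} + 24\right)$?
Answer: $- \frac{3455}{48} \approx -71.979$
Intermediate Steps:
$U{\left(s,q \right)} = -3$
$U{\left(8,-7 \right)} \left(\frac{1}{-144} + 24\right) = - 3 \left(\frac{1}{-144} + 24\right) = - 3 \left(- \frac{1}{144} + 24\right) = \left(-3\right) \frac{3455}{144} = - \frac{3455}{48}$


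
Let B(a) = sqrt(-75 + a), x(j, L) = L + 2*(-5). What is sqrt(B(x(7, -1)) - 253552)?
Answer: sqrt(-253552 + I*sqrt(86)) ≈ 0.0092 + 503.54*I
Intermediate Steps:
x(j, L) = -10 + L (x(j, L) = L - 10 = -10 + L)
sqrt(B(x(7, -1)) - 253552) = sqrt(sqrt(-75 + (-10 - 1)) - 253552) = sqrt(sqrt(-75 - 11) - 253552) = sqrt(sqrt(-86) - 253552) = sqrt(I*sqrt(86) - 253552) = sqrt(-253552 + I*sqrt(86))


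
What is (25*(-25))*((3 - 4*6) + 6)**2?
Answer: -140625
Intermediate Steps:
(25*(-25))*((3 - 4*6) + 6)**2 = -625*((3 - 24) + 6)**2 = -625*(-21 + 6)**2 = -625*(-15)**2 = -625*225 = -140625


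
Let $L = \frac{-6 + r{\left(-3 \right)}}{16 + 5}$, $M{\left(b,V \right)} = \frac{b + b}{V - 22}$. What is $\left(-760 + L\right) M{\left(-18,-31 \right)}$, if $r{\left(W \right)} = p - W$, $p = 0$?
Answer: $- \frac{191556}{371} \approx -516.32$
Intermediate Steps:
$r{\left(W \right)} = - W$ ($r{\left(W \right)} = 0 - W = - W$)
$M{\left(b,V \right)} = \frac{2 b}{-22 + V}$
$L = - \frac{1}{7}$ ($L = \frac{-6 - -3}{16 + 5} = \frac{-6 + 3}{21} = \left(-3\right) \frac{1}{21} = - \frac{1}{7} \approx -0.14286$)
$\left(-760 + L\right) M{\left(-18,-31 \right)} = \left(-760 - \frac{1}{7}\right) 2 \left(-18\right) \frac{1}{-22 - 31} = - \frac{5321 \cdot 2 \left(-18\right) \frac{1}{-53}}{7} = - \frac{5321 \cdot 2 \left(-18\right) \left(- \frac{1}{53}\right)}{7} = \left(- \frac{5321}{7}\right) \frac{36}{53} = - \frac{191556}{371}$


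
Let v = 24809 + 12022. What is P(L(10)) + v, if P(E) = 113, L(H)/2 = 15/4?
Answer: 36944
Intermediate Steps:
L(H) = 15/2 (L(H) = 2*(15/4) = 15/2)
v = 36831
P(L(10)) + v = 113 + 36831 = 36944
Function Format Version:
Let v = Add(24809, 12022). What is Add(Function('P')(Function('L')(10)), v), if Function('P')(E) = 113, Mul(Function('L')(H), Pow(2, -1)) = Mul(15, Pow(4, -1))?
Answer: 36944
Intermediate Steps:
Function('L')(H) = Rational(15, 2) (Function('L')(H) = Mul(2, Mul(15, Pow(4, -1))) = Mul(2, Mul(15, Rational(1, 4))) = Mul(2, Rational(15, 4)) = Rational(15, 2))
v = 36831
Add(Function('P')(Function('L')(10)), v) = Add(113, 36831) = 36944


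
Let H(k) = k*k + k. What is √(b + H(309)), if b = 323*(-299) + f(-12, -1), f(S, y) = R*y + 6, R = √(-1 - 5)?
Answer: √(-781 - I*√6) ≈ 0.04383 - 27.946*I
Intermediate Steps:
R = I*√6 (R = √(-6) = I*√6 ≈ 2.4495*I)
f(S, y) = 6 + I*y*√6 (f(S, y) = (I*√6)*y + 6 = I*y*√6 + 6 = 6 + I*y*√6)
H(k) = k + k² (H(k) = k² + k = k + k²)
b = -96571 - I*√6 (b = 323*(-299) + (6 + I*(-1)*√6) = -96577 + (6 - I*√6) = -96571 - I*√6 ≈ -96571.0 - 2.4495*I)
√(b + H(309)) = √((-96571 - I*√6) + 309*(1 + 309)) = √((-96571 - I*√6) + 309*310) = √((-96571 - I*√6) + 95790) = √(-781 - I*√6)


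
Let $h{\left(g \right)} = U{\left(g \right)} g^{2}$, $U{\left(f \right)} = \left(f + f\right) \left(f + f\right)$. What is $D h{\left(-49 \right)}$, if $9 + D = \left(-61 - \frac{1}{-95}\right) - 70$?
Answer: $- \frac{306664353996}{95} \approx -3.228 \cdot 10^{9}$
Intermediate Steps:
$U{\left(f \right)} = 4 f^{2}$ ($U{\left(f \right)} = 2 f 2 f = 4 f^{2}$)
$h{\left(g \right)} = 4 g^{4}$ ($h{\left(g \right)} = 4 g^{2} g^{2} = 4 g^{4}$)
$D = - \frac{13299}{95}$ ($D = -9 - \frac{12444}{95} = - \frac{13299}{95} \approx -139.99$)
$D h{\left(-49 \right)} = - \frac{13299 \cdot 4 \left(-49\right)^{4}}{95} = - \frac{13299 \cdot 4 \cdot 5764801}{95} = \left(- \frac{13299}{95}\right) 23059204 = - \frac{306664353996}{95}$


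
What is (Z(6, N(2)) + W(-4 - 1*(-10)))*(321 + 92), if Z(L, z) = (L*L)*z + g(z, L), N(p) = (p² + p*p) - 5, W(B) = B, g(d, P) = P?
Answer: 49560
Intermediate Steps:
N(p) = -5 + 2*p² (N(p) = (p² + p²) - 5 = 2*p² - 5 = -5 + 2*p²)
Z(L, z) = L + z*L² (Z(L, z) = (L*L)*z + L = L²*z + L = z*L² + L = L + z*L²)
(Z(6, N(2)) + W(-4 - 1*(-10)))*(321 + 92) = (6*(1 + 6*(-5 + 2*2²)) + (-4 - 1*(-10)))*(321 + 92) = (6*(1 + 6*(-5 + 2*4)) + (-4 + 10))*413 = (6*(1 + 6*(-5 + 8)) + 6)*413 = (6*(1 + 6*3) + 6)*413 = (6*(1 + 18) + 6)*413 = (6*19 + 6)*413 = (114 + 6)*413 = 120*413 = 49560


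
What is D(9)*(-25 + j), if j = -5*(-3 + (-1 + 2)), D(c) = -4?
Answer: 60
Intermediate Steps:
j = 10 (j = -5*(-3 + 1) = -5*(-2) = 10)
D(9)*(-25 + j) = -4*(-25 + 10) = -4*(-15) = 60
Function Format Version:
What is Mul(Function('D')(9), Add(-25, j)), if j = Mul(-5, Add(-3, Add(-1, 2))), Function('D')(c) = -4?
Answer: 60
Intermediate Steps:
j = 10 (j = Mul(-5, Add(-3, 1)) = Mul(-5, -2) = 10)
Mul(Function('D')(9), Add(-25, j)) = Mul(-4, Add(-25, 10)) = Mul(-4, -15) = 60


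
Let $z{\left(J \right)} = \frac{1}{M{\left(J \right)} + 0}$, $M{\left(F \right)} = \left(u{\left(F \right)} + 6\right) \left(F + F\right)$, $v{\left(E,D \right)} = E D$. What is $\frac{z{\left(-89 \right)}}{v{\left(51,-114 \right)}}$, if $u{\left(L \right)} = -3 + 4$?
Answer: $\frac{1}{7244244} \approx 1.3804 \cdot 10^{-7}$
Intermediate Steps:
$u{\left(L \right)} = 1$
$v{\left(E,D \right)} = D E$
$M{\left(F \right)} = 14 F$ ($M{\left(F \right)} = \left(1 + 6\right) \left(F + F\right) = 7 \cdot 2 F = 14 F$)
$z{\left(J \right)} = \frac{1}{14 J}$ ($z{\left(J \right)} = \frac{1}{14 J + 0} = \frac{1}{14 J}$)
$\frac{z{\left(-89 \right)}}{v{\left(51,-114 \right)}} = \frac{\frac{1}{14} \frac{1}{-89}}{\left(-114\right) 51} = \frac{\frac{1}{14} \left(- \frac{1}{89}\right)}{-5814} = \left(- \frac{1}{1246}\right) \left(- \frac{1}{5814}\right) = \frac{1}{7244244}$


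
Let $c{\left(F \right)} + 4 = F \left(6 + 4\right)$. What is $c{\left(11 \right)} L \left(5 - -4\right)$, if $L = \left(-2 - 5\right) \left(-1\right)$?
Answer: $6678$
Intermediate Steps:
$c{\left(F \right)} = -4 + 10 F$ ($c{\left(F \right)} = -4 + F \left(6 + 4\right) = -4 + F 10 = -4 + 10 F$)
$L = 7$ ($L = \left(-7\right) \left(-1\right) = 7$)
$c{\left(11 \right)} L \left(5 - -4\right) = \left(-4 + 10 \cdot 11\right) 7 \left(5 - -4\right) = \left(-4 + 110\right) 7 \left(5 + 4\right) = 106 \cdot 7 \cdot 9 = 742 \cdot 9 = 6678$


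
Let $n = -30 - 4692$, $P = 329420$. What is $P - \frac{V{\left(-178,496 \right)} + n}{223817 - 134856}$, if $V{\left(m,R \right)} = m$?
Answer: $\frac{29305537520}{88961} \approx 3.2942 \cdot 10^{5}$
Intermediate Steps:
$n = -4722$ ($n = -30 - 4692 = -4722$)
$P - \frac{V{\left(-178,496 \right)} + n}{223817 - 134856} = 329420 - \frac{-178 - 4722}{223817 - 134856} = 329420 - - \frac{4900}{88961} = 329420 + \frac{4900}{88961} = \frac{29305537520}{88961}$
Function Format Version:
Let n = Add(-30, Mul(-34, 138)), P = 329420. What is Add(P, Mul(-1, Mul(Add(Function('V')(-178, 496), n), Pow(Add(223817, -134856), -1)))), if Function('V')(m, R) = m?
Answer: Rational(29305537520, 88961) ≈ 3.2942e+5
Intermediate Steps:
n = -4722 (n = Add(-30, -4692) = -4722)
Add(P, Mul(-1, Mul(Add(Function('V')(-178, 496), n), Pow(Add(223817, -134856), -1)))) = Add(329420, Mul(-1, Mul(Add(-178, -4722), Pow(Add(223817, -134856), -1)))) = Add(329420, Mul(-1, Mul(-4900, Pow(88961, -1)))) = Add(329420, Mul(-1, Mul(-4900, Rational(1, 88961)))) = Add(329420, Mul(-1, Rational(-4900, 88961))) = Add(329420, Rational(4900, 88961)) = Rational(29305537520, 88961)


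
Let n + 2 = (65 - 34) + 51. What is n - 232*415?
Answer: -96200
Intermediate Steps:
n = 80 (n = -2 + ((65 - 34) + 51) = -2 + (31 + 51) = -2 + 82 = 80)
n - 232*415 = 80 - 232*415 = 80 - 96280 = -96200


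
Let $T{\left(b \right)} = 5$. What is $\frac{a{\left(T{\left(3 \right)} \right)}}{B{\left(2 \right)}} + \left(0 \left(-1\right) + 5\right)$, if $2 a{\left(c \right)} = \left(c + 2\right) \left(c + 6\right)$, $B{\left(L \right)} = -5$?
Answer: $- \frac{27}{10} \approx -2.7$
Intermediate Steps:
$a{\left(c \right)} = \frac{\left(2 + c\right) \left(6 + c\right)}{2}$ ($a{\left(c \right)} = \frac{\left(c + 2\right) \left(c + 6\right)}{2} = \frac{\left(2 + c\right) \left(6 + c\right)}{2}$)
$\frac{a{\left(T{\left(3 \right)} \right)}}{B{\left(2 \right)}} + \left(0 \left(-1\right) + 5\right) = \frac{6 + \frac{5^{2}}{2} + 4 \cdot 5}{-5} + \left(0 \left(-1\right) + 5\right) = - \frac{6 + \frac{1}{2} \cdot 25 + 20}{5} + \left(0 + 5\right) = - \frac{6 + \frac{25}{2} + 20}{5} + 5 = \left(- \frac{1}{5}\right) \frac{77}{2} + 5 = - \frac{77}{10} + 5 = - \frac{27}{10}$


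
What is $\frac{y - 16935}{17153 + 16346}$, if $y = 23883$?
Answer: $\frac{6948}{33499} \approx 0.20741$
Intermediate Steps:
$\frac{y - 16935}{17153 + 16346} = \frac{23883 - 16935}{17153 + 16346} = \frac{6948}{33499}$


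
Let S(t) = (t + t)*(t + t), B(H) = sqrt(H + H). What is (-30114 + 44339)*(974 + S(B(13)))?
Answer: 15334550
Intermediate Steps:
B(H) = sqrt(2)*sqrt(H) (B(H) = sqrt(2*H) = sqrt(2)*sqrt(H))
S(t) = 4*t**2 (S(t) = (2*t)*(2*t) = 4*t**2)
(-30114 + 44339)*(974 + S(B(13))) = (-30114 + 44339)*(974 + 4*(sqrt(2)*sqrt(13))**2) = 14225*(974 + 4*(sqrt(26))**2) = 14225*(974 + 4*26) = 14225*(974 + 104) = 14225*1078 = 15334550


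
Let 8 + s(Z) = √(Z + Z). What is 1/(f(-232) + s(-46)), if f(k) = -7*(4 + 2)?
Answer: -25/1296 - I*√23/1296 ≈ -0.01929 - 0.0037005*I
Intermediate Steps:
s(Z) = -8 + √2*√Z (s(Z) = -8 + √(Z + Z) = -8 + √(2*Z) = -8 + √2*√Z)
f(k) = -42 (f(k) = -7*6 = -42)
1/(f(-232) + s(-46)) = 1/(-42 + (-8 + √2*√(-46))) = 1/(-42 + (-8 + √2*(I*√46))) = 1/(-42 + (-8 + 2*I*√23)) = 1/(-50 + 2*I*√23)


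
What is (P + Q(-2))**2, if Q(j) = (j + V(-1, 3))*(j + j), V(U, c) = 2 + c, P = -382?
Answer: 155236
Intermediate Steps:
Q(j) = 2*j*(5 + j) (Q(j) = (j + (2 + 3))*(j + j) = (j + 5)*(2*j) = (5 + j)*(2*j) = 2*j*(5 + j))
(P + Q(-2))**2 = (-382 + 2*(-2)*(5 - 2))**2 = (-382 + 2*(-2)*3)**2 = (-382 - 12)**2 = (-394)**2 = 155236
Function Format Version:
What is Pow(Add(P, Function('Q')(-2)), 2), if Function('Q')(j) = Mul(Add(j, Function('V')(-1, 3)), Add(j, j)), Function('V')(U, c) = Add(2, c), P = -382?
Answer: 155236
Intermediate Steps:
Function('Q')(j) = Mul(2, j, Add(5, j)) (Function('Q')(j) = Mul(Add(j, Add(2, 3)), Add(j, j)) = Mul(Add(j, 5), Mul(2, j)) = Mul(Add(5, j), Mul(2, j)) = Mul(2, j, Add(5, j)))
Pow(Add(P, Function('Q')(-2)), 2) = Pow(Add(-382, Mul(2, -2, Add(5, -2))), 2) = Pow(Add(-382, Mul(2, -2, 3)), 2) = Pow(Add(-382, -12), 2) = Pow(-394, 2) = 155236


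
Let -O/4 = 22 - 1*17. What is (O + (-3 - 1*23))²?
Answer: 2116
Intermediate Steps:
O = -20 (O = -4*(22 - 1*17) = -4*(22 - 17) = -4*5 = -20)
(O + (-3 - 1*23))² = (-20 + (-3 - 1*23))² = (-20 + (-3 - 23))² = (-20 - 26)² = (-46)² = 2116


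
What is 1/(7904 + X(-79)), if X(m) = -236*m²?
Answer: -1/1464972 ≈ -6.8261e-7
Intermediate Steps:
1/(7904 + X(-79)) = 1/(7904 - 236*(-79)²) = 1/(7904 - 236*6241) = 1/(7904 - 1472876) = 1/(-1464972) = -1/1464972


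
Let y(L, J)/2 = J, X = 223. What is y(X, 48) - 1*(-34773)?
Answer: 34869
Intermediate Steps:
y(L, J) = 2*J
y(X, 48) - 1*(-34773) = 2*48 - 1*(-34773) = 96 + 34773 = 34869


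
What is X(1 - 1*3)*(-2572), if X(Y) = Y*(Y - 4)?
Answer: -30864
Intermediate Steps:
X(Y) = Y*(-4 + Y)
X(1 - 1*3)*(-2572) = ((1 - 1*3)*(-4 + (1 - 1*3)))*(-2572) = ((1 - 3)*(-4 + (1 - 3)))*(-2572) = -2*(-4 - 2)*(-2572) = -2*(-6)*(-2572) = 12*(-2572) = -30864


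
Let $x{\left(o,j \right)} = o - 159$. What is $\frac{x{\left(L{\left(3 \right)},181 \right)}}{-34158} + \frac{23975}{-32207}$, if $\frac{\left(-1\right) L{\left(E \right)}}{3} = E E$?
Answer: $- \frac{19355894}{26193493} \approx -0.73896$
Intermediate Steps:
$L{\left(E \right)} = - 3 E^{2}$ ($L{\left(E \right)} = - 3 E E = - 3 E^{2}$)
$x{\left(o,j \right)} = -159 + o$
$\frac{x{\left(L{\left(3 \right)},181 \right)}}{-34158} + \frac{23975}{-32207} = \frac{-159 - 3 \cdot 3^{2}}{-34158} + \frac{23975}{-32207} = \left(-159 - 27\right) \left(- \frac{1}{34158}\right) + 23975 \left(- \frac{1}{32207}\right) = \left(-159 - 27\right) \left(- \frac{1}{34158}\right) - \frac{3425}{4601} = \left(-186\right) \left(- \frac{1}{34158}\right) - \frac{3425}{4601} = \frac{31}{5693} - \frac{3425}{4601} = - \frac{19355894}{26193493}$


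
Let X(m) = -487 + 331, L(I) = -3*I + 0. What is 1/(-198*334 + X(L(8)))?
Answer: -1/66288 ≈ -1.5086e-5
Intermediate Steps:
L(I) = -3*I
X(m) = -156
1/(-198*334 + X(L(8))) = 1/(-198*334 - 156) = 1/(-66132 - 156) = 1/(-66288) = -1/66288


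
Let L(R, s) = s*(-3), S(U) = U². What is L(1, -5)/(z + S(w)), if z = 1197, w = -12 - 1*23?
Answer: 15/2422 ≈ 0.0061932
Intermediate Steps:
w = -35 (w = -12 - 23 = -35)
L(R, s) = -3*s
L(1, -5)/(z + S(w)) = (-3*(-5))/(1197 + (-35)²) = 15/(1197 + 1225) = 15/2422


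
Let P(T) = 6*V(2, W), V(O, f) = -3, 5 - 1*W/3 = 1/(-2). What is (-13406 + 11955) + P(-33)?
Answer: -1469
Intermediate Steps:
W = 33/2 (W = 15 - 3/(-2) = 15 - 3*(-½) = 15 + 3/2 = 33/2 ≈ 16.500)
P(T) = -18 (P(T) = 6*(-3) = -18)
(-13406 + 11955) + P(-33) = (-13406 + 11955) - 18 = -1451 - 18 = -1469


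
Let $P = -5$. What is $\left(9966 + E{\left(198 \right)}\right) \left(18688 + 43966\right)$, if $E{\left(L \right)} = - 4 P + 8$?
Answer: $626164076$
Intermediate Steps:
$E{\left(L \right)} = 28$ ($E{\left(L \right)} = \left(-4\right) \left(-5\right) + 8 = 20 + 8 = 28$)
$\left(9966 + E{\left(198 \right)}\right) \left(18688 + 43966\right) = \left(9966 + 28\right) \left(18688 + 43966\right) = 9994 \cdot 62654 = 626164076$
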